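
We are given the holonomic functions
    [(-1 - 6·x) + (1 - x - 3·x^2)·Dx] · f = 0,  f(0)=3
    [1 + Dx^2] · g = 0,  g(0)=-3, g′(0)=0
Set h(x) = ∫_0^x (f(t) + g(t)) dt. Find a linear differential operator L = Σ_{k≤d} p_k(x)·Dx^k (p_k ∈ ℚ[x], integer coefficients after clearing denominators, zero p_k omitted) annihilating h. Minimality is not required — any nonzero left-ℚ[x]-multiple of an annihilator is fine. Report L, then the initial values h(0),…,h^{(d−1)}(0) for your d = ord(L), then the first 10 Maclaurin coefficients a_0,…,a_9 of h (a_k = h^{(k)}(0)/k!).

L = (43 + 292·x + 307·x^2 + 624·x^3 + 45·x^4 + 54·x^5)·Dx + (-9 - 7·x - 6·x^2 + 91·x^3 + 144·x^4 + 27·x^5 + 27·x^6)·Dx^2 + (43 + 292·x + 307·x^2 + 624·x^3 + 45·x^4 + 54·x^5)·Dx^3 + (-9 - 7·x - 6·x^2 + 91·x^3 + 144·x^4 + 27·x^5 + 27·x^6)·Dx^4  (order 4).
h: a_k = 0, 0, 3/2, 9/2, 21/4, 91/8, 20, 69841/1680, 651/8, 20482559/120960, …
ICs: h(0) = 0, h′(0) = 0, h′′(0) = 3, h′′′(0) = 27.

f: a_k = 3, 3, 12, 21, 57, 120, 291, 651, 1524, 3477, …
g: a_k = -3, 0, 3/2, 0, -1/8, 0, 1/240, 0, -1/13440, 0, …
Weyl lclm of L_f,L_g ⇒ L₀ (ord ≤ 3).
Integrate: L := L₀·Dx.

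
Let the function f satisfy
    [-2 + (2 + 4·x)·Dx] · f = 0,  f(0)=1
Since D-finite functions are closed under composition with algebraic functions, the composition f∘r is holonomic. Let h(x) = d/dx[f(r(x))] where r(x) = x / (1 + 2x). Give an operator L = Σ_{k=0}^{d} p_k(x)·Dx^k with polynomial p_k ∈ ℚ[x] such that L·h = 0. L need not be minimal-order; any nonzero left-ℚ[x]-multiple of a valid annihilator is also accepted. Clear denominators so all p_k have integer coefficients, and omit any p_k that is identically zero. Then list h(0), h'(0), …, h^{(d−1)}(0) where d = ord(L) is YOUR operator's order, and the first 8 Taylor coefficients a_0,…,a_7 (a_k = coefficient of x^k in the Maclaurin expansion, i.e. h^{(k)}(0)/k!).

L = (-5 - 16·x) + (-1 - 6·x - 8·x^2)·Dx  (order 1).
h: a_k = 1, -5, 39/2, -141/2, 1995/8, -7059/8, 50435/16, -182461/16, …
ICs: h(0) = 1.

f: a_k = 1, 1, -1/2, 1/2, -5/8, 7/8, -21/16, 33/16, …
L₀ from L_f via x↦r, Dx↦r'^{-1}Dx.
Derive L from L₀ (diff closure).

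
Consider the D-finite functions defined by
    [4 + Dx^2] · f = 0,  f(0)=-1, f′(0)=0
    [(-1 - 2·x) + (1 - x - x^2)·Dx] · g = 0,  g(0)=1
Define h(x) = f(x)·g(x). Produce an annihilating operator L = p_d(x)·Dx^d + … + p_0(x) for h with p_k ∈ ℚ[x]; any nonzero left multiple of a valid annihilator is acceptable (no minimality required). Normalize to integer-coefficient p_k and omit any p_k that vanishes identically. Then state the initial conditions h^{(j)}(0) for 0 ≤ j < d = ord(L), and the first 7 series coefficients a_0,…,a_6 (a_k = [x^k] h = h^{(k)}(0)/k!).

L = (-2 + 4·x + 4·x^2) + (2 + 4·x)·Dx + (-1 + x + x^2)·Dx^2  (order 2).
h: a_k = -1, -1, 0, -1, -5/3, -8/3, -191/45, …
ICs: h(0) = -1, h′(0) = -1.

f: a_k = -1, 0, 2, 0, -2/3, 0, 4/45, …
g: a_k = 1, 1, 2, 3, 5, 8, 13, …
h₀=f·g: eliminate ⇒ L₀, order ≤ 2·1.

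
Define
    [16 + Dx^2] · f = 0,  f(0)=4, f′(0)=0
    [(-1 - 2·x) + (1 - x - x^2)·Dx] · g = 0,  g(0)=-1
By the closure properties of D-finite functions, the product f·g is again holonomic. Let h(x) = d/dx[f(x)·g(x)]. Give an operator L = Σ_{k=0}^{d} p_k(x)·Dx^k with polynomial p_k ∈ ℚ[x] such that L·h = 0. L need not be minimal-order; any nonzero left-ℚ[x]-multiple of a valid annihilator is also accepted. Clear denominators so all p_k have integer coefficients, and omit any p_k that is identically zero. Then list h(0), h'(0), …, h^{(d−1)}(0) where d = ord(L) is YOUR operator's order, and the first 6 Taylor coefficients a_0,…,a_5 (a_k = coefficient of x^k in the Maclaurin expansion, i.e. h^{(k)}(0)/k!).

f: a_k = 4, 0, -32, 0, 128/3, 0, …
g: a_k = -1, -1, -2, -3, -5, -8, …
L₀ := L_f ⊗_s L_g (sym. prod.), ord ≤ 2.
h=h₀': d/dx-closure on L₀ ⇒ L.
L = (54 - 256·x - 128·x^2 + 256·x^3 + 128·x^4) + (-13 - 10·x + 48·x^2 + 32·x^3)·Dx + (7 - 15·x - 7·x^2 + 16·x^3 + 8·x^4)·Dx^2  (order 2).
h: a_k = -4, 48, 60, 16/3, 320/3, 4088/15, …
ICs: h(0) = -4, h′(0) = 48.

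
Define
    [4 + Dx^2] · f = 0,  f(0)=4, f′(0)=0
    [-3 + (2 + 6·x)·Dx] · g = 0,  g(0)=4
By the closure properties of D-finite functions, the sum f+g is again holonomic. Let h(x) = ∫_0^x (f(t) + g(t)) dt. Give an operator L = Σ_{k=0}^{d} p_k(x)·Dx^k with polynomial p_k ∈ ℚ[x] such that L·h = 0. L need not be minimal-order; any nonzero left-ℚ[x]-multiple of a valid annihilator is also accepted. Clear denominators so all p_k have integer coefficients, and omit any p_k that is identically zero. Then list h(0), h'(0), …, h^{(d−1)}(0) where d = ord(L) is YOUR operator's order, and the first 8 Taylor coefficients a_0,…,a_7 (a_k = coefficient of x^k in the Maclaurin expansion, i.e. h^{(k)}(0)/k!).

L = (-516 - 1152·x - 1728·x^2)·Dx + (56 + 936·x + 3456·x^2 + 3456·x^3)·Dx^2 + (-129 - 288·x - 432·x^2)·Dx^3 + (14 + 234·x + 864·x^2 + 864·x^3)·Dx^4  (order 4).
h: a_k = 0, 8, 3, -25/6, 27/16, -959/480, 567/128, -693001/80640, …
ICs: h(0) = 0, h′(0) = 8, h′′(0) = 6, h′′′(0) = -25.

f: a_k = 4, 0, -8, 0, 8/3, 0, -16/45, 0, …
g: a_k = 4, 6, -9/2, 27/4, -405/32, 1701/64, -15309/256, 72171/512, …
Sum ⇒ L₀ = lclm(L_f,L_g) in ℚ(x)⟨Dx⟩.
h=∫₀ˣh₀: take L = L₀·Dx.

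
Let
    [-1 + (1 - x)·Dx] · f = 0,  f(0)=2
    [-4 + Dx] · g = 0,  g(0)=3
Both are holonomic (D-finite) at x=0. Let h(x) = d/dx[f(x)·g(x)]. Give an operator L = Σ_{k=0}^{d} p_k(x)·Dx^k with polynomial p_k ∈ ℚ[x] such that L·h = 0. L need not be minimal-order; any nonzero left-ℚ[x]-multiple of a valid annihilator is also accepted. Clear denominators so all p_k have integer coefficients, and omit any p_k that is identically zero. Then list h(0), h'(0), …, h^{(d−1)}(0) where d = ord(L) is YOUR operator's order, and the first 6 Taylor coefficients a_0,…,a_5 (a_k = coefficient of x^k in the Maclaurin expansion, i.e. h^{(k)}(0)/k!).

f: a_k = 2, 2, 2, 2, 2, 2, …
g: a_k = 3, 12, 24, 32, 32, 128/5, …
L₀ := L_f ⊗_s L_g (sym. prod.), ord ≤ 1.
h₀' ⇒ L via d/dx closure of L₀.
L = (26 - 40·x + 16·x^2) + (-5 + 9·x - 4·x^2)·Dx  (order 1).
h: a_k = 30, 156, 426, 824, 1286, 1748, …
ICs: h(0) = 30.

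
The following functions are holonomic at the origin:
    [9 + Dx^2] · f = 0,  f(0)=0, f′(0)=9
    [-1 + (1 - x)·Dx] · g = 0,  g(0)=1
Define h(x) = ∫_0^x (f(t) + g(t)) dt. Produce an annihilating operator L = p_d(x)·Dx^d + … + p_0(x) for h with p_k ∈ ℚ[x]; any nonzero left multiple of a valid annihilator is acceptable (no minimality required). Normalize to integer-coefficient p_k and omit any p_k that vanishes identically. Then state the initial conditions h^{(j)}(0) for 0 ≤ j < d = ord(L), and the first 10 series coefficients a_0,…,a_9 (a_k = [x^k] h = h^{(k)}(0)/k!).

L = (-135 + 162·x - 81·x^2)·Dx + (99 - 261·x + 243·x^2 - 81·x^3)·Dx^2 + (-15 + 18·x - 9·x^2)·Dx^3 + (11 - 29·x + 27·x^2 - 9·x^3)·Dx^4  (order 4).
h: a_k = 0, 1, 5, 1/3, -25/8, 1/5, 283/240, 1/7, -169/4480, 1/9, …
ICs: h(0) = 0, h′(0) = 1, h′′(0) = 10, h′′′(0) = 2.

f: a_k = 0, 9, 0, -27/2, 0, 243/40, 0, -729/560, 0, 729/4480, …
g: a_k = 1, 1, 1, 1, 1, 1, 1, 1, 1, 1, …
Weyl lclm of L_f,L_g ⇒ L₀ (ord ≤ 3).
Integrate: L := L₀·Dx.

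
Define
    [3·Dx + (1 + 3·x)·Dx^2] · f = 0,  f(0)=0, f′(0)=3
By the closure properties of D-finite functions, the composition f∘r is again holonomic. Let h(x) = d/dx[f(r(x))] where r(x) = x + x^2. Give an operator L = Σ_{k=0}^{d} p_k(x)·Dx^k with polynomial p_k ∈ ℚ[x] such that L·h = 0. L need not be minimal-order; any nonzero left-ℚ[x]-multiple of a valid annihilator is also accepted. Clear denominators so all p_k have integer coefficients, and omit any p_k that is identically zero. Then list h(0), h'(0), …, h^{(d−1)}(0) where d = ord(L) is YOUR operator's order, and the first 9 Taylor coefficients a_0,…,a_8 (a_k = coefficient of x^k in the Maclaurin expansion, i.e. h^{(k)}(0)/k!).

f: a_k = 0, 3, -9/2, 9, -81/4, 243/5, -243/2, 2187/7, -6561/8, …
Substitute x→r, Dx→(1/r')Dx; clear ⇒ L₀.
h₀' ⇒ L via d/dx closure of L₀.
L = (1 + 6·x + 6·x^2) + (1 + 5·x + 9·x^2 + 6·x^3)·Dx  (order 1).
h: a_k = 3, -3, 0, 9, -27, 54, -81, 81, 0, …
ICs: h(0) = 3.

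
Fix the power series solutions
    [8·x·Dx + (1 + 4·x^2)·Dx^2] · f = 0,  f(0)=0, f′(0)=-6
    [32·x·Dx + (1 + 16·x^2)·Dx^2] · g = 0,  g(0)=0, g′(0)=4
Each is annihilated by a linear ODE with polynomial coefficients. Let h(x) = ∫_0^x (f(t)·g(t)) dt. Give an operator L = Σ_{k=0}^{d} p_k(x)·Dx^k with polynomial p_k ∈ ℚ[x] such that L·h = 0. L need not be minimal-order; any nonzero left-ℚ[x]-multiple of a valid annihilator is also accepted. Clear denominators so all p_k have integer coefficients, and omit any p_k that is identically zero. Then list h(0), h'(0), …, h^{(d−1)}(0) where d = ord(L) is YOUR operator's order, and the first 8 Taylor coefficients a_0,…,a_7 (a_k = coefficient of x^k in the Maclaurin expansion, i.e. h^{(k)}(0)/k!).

L = (-1536·x - 51200·x^3 - 262144·x^5 + 655360·x^7 + 6291456·x^9)·Dx^2 + (-80 - 6592·x^2 - 92160·x^4 - 229376·x^6 + 2293760·x^8 + 9437184·x^10)·Dx^3 + (-160·x - 4480·x^3 - 30720·x^5 + 69632·x^7 + 1310720·x^9 + 3145728·x^11)·Dx^4 + (-1 - 40·x^2 - 464·x^4 + 29696·x^8 + 163840·x^10 + 262144·x^12)·Dx^5  (order 5).
h: a_k = 0, 0, 0, -8, 0, 32, 0, -22144/105, …
ICs: h(0) = 0, h′(0) = 0, h′′(0) = 0, h′′′(0) = -48, h′′′′(0) = 0.

f: a_k = 0, -6, 0, 8, 0, -96/5, 0, 384/7, …
g: a_k = 0, 4, 0, -64/3, 0, 1024/5, 0, -16384/7, …
L₀ := L_f ⊗_s L_g (sym. prod.), ord ≤ 4.
∫: right-multiply L₀ by Dx.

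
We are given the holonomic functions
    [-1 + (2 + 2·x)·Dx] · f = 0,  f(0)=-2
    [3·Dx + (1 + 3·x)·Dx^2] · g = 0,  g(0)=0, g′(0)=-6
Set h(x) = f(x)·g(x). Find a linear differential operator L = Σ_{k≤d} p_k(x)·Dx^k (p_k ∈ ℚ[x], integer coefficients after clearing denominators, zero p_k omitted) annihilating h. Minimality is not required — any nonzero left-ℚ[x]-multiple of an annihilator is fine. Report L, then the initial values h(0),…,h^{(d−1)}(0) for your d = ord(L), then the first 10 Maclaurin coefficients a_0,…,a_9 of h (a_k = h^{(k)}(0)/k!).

L = (-3 + 3·x) + (8 + 8·x)·Dx + (4 + 20·x + 28·x^2 + 12·x^3)·Dx^2  (order 2).
h: a_k = 0, 12, -12, 51/2, -60, 23649/160, -60063/160, 8737857/8960, -11549583/4480, 396256599/57344, …
ICs: h(0) = 0, h′(0) = 12.

f: a_k = -2, -1, 1/4, -1/8, 5/64, -7/128, 21/512, -33/1024, 429/16384, -715/32768, …
g: a_k = 0, -6, 9, -18, 81/2, -486/5, 243, -4374/7, 6561/4, -4374, …
f·g: L₀ = L_f ⊗_s L_g, ord ≤ 1·2.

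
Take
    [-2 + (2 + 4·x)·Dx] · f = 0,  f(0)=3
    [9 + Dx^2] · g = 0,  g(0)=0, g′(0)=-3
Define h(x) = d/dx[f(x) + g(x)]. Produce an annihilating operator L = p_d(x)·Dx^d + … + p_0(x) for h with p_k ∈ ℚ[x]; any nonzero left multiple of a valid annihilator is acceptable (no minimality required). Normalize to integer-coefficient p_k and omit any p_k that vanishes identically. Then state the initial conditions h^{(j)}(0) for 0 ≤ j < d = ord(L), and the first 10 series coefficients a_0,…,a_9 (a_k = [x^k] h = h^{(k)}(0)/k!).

f: a_k = 3, 3, -3/2, 3/2, -15/8, 21/8, -63/16, 99/16, -1287/128, 2145/128, …
g: a_k = 0, -3, 0, 9/2, 0, -81/40, 0, 243/560, 0, -243/4480, …
L₀ := lclm(L_f,L_g); ord L₀ ≤ 1+2.
h=h₀': d/dx-closure on L₀ ⇒ L.
L = (-18 - 27·x - 27·x^2) + (-9 - 45·x - 81·x^2 - 54·x^3)·Dx + (-2 - 3·x - 3·x^2)·Dx^2 + (-1 - 5·x - 9·x^2 - 6·x^3)·Dx^3  (order 3).
h: a_k = 0, -3, 18, -15/2, 3, -189/8, 927/20, -1287/16, 42093/280, -36465/128, …
ICs: h(0) = 0, h′(0) = -3, h′′(0) = 36.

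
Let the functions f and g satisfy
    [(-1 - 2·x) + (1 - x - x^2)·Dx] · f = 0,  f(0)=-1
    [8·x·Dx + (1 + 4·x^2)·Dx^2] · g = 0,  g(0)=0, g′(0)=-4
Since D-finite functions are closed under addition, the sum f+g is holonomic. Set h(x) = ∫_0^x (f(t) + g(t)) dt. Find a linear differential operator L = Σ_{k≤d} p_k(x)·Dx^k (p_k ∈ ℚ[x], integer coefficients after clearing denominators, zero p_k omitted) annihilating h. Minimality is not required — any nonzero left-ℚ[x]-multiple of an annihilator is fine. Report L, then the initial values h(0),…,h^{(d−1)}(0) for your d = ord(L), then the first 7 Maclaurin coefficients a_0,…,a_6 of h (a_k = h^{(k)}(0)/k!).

L = (-16 + 64·x + 400·x^2 + 576·x^3 + 696·x^4 + 96·x^6)·Dx^2 + (13 + 24·x + 22·x^2 + 204·x^3 + 548·x^4 + 488·x^5 + 48·x^6 + 96·x^7)·Dx^3 + (-2 - 5·x - 14·x^2 + 2·x^3 - 13·x^4 + 92·x^5 + 48·x^6 + 16·x^7 + 16·x^8)·Dx^4  (order 4).
h: a_k = 0, -1, -5/2, -2/3, 7/12, -1, -52/15, …
ICs: h(0) = 0, h′(0) = -1, h′′(0) = -5, h′′′(0) = -4.

f: a_k = -1, -1, -2, -3, -5, -8, -13, …
g: a_k = 0, -4, 0, 16/3, 0, -64/5, 0, …
h₀=f+g: left-lcm gives L₀, ord ≤ 3.
h=∫h₀ ⇒ L = L₀·Dx.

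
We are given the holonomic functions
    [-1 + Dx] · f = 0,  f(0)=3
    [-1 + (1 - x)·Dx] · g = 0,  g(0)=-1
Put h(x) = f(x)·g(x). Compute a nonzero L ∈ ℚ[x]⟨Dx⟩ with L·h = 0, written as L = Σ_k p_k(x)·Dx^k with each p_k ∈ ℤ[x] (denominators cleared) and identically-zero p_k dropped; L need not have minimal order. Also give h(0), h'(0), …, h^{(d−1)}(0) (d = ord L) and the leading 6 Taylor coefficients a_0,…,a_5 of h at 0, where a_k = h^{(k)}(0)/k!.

f: a_k = 3, 3, 3/2, 1/2, 1/8, 1/40, …
g: a_k = -1, -1, -1, -1, -1, -1, …
Product ⇒ symmetric product L₀, ord ≤ 1.
L = (2 - x) + (-1 + x)·Dx  (order 1).
h: a_k = -3, -6, -15/2, -8, -65/8, -163/20, …
ICs: h(0) = -3.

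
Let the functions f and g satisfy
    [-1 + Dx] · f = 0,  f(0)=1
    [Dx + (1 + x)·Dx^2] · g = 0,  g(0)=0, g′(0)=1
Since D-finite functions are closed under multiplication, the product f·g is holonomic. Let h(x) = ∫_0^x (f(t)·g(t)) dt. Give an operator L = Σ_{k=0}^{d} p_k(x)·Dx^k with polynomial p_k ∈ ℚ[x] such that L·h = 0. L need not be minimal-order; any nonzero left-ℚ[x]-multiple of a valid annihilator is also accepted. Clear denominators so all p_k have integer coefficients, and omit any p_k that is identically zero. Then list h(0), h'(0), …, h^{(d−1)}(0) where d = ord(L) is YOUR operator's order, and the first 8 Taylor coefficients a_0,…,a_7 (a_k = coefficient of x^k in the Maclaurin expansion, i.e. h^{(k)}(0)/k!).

f: a_k = 1, 1, 1/2, 1/6, 1/24, 1/120, 1/720, 1/5040, …
g: a_k = 0, 1, -1/2, 1/3, -1/4, 1/5, -1/6, 1/7, …
Sym-product of L_f,L_g gives L₀ (≤ ord 2).
∫: right-multiply L₀ by Dx.
L = x·Dx + (-1 - 2·x)·Dx^2 + (1 + x)·Dx^3  (order 3).
h: a_k = 0, 0, 1/2, 1/6, 1/12, 0, 1/80, -1/144, …
ICs: h(0) = 0, h′(0) = 0, h′′(0) = 1.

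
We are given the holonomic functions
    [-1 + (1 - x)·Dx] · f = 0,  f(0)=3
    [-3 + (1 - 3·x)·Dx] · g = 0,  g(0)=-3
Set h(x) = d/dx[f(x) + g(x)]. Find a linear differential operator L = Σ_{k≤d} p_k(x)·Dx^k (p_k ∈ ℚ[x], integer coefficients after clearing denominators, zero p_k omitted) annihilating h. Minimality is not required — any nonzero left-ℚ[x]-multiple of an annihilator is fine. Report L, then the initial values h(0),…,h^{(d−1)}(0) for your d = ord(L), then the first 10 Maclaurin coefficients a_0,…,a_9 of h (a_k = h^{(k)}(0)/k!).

L = 18 + (-12 + 18·x)·Dx + (1 - 4·x + 3·x^2)·Dx^2  (order 2).
h: a_k = -6, -48, -234, -960, -3630, -13104, -45906, -157440, -531414, -1771440, …
ICs: h(0) = -6, h′(0) = -48.

f: a_k = 3, 3, 3, 3, 3, 3, 3, 3, 3, 3, …
g: a_k = -3, -9, -27, -81, -243, -729, -2187, -6561, -19683, -59049, …
f+g: L₀ = lclm(L_f,L_g), ord ≤ 1+1.
h=h₀': d/dx-closure on L₀ ⇒ L.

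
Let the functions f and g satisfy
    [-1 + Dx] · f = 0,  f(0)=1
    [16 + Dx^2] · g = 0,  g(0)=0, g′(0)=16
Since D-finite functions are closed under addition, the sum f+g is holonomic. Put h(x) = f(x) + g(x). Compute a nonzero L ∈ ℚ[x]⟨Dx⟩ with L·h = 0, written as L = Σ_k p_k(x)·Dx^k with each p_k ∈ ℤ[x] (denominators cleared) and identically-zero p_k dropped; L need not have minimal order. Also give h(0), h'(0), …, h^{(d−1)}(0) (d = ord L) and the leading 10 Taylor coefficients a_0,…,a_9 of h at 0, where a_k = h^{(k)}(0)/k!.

L = -16 + 16·Dx - Dx^2 + Dx^3  (order 3).
h: a_k = 1, 17, 1/2, -85/2, 1/24, 4097/120, 1/720, -4369/336, 1/40320, 1048577/362880, …
ICs: h(0) = 1, h′(0) = 17, h′′(0) = 1.

f: a_k = 1, 1, 1/2, 1/6, 1/24, 1/120, 1/720, 1/5040, 1/40320, 1/362880, …
g: a_k = 0, 16, 0, -128/3, 0, 512/15, 0, -4096/315, 0, 8192/2835, …
f+g: L₀ = lclm(L_f,L_g), ord ≤ 1+2.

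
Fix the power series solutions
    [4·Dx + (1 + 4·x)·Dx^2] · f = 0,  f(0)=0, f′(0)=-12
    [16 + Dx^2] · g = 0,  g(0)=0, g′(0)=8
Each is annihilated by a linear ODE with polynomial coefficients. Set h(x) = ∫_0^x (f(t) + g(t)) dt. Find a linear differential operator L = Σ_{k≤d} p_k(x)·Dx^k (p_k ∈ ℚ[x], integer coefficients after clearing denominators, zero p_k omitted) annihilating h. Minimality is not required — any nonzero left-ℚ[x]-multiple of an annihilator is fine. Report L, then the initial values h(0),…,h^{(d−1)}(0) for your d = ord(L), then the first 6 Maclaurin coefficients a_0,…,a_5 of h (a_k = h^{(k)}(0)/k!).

f: a_k = 0, -12, 24, -64, 192, -3072/5, …
g: a_k = 0, 8, 0, -64/3, 0, 256/15, …
Sum ⇒ L₀ = lclm(L_f,L_g) in ℚ(x)⟨Dx⟩.
Integrate: L := L₀·Dx.
L = (448 + 512·x + 1024·x^2)·Dx^2 + (48 + 320·x + 768·x^2 + 1024·x^3)·Dx^3 + (28 + 32·x + 64·x^2)·Dx^4 + (3 + 20·x + 48·x^2 + 64·x^3)·Dx^5  (order 5).
h: a_k = 0, 0, -2, 8, -64/3, 192/5, …
ICs: h(0) = 0, h′(0) = 0, h′′(0) = -4, h′′′(0) = 48, h′′′′(0) = -512.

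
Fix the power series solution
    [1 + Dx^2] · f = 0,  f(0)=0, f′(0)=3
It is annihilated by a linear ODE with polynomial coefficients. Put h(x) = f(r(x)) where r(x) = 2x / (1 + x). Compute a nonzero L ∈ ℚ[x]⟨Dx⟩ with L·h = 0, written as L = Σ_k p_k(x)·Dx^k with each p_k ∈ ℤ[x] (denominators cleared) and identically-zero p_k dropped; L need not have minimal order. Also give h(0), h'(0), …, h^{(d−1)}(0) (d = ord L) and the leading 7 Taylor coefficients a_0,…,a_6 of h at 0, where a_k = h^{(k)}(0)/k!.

f: a_k = 0, 3, 0, -1/2, 0, 1/40, 0, …
Substitute x→r, Dx→(1/r')Dx; clear ⇒ L₀.
L = 4 + (2 + 6·x + 6·x^2 + 2·x^3)·Dx + (1 + 4·x + 6·x^2 + 4·x^3 + x^4)·Dx^2  (order 2).
h: a_k = 0, 6, -6, 2, 6, -86/5, 30, …
ICs: h(0) = 0, h′(0) = 6.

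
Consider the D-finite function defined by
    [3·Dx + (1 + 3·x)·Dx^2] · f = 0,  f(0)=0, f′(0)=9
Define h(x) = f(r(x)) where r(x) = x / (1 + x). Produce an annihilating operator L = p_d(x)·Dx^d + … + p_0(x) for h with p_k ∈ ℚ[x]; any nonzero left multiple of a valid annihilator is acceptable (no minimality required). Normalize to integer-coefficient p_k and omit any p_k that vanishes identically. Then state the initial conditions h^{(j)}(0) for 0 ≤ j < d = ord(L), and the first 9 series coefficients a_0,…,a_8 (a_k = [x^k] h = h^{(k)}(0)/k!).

f: a_k = 0, 9, -27/2, 27, -243/4, 729/5, -729/2, 6561/7, -19683/8, …
Change of var in L_f (x↦r) gives L₀.
L = (5 + 8·x)·Dx + (1 + 5·x + 4·x^2)·Dx^2  (order 2).
h: a_k = 0, 9, -45/2, 63, -765/4, 3069/5, -4095/2, 49149/7, -196605/8, …
ICs: h(0) = 0, h′(0) = 9.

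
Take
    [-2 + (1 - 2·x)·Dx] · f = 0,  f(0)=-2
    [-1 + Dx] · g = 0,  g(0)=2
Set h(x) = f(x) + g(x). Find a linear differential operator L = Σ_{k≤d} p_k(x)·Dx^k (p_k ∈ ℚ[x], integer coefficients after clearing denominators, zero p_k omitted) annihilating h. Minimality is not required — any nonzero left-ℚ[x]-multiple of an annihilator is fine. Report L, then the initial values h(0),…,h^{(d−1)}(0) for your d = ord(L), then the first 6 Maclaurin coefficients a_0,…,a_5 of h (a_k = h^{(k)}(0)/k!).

f: a_k = -2, -4, -8, -16, -32, -64, …
g: a_k = 2, 2, 1, 1/3, 1/12, 1/60, …
L₀ := lclm(L_f,L_g); ord L₀ ≤ 1+1.
L = (-6 - 4·x) + (7 + 4·x - 4·x^2)·Dx + (-1 + 4·x^2)·Dx^2  (order 2).
h: a_k = 0, -2, -7, -47/3, -383/12, -3839/60, …
ICs: h(0) = 0, h′(0) = -2.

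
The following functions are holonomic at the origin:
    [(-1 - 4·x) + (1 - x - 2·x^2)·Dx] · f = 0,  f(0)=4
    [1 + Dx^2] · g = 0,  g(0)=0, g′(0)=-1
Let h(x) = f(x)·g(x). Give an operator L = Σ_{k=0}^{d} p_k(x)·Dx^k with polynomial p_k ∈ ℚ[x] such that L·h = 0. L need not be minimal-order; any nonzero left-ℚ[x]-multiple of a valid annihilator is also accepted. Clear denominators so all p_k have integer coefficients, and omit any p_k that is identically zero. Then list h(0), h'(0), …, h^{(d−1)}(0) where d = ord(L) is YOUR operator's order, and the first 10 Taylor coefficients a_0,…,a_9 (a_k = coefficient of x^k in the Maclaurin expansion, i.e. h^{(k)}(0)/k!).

L = (3 + x + 2·x^2) + (2 + 8·x)·Dx + (-1 + x + 2·x^2)·Dx^2  (order 2).
h: a_k = 0, -4, -4, -34/3, -58/3, -1261/30, -807/10, -41521/252, -410969/1260, -59484889/90720, …
ICs: h(0) = 0, h′(0) = -4.

f: a_k = 4, 4, 12, 20, 44, 84, 172, 340, 684, 1364, …
g: a_k = 0, -1, 0, 1/6, 0, -1/120, 0, 1/5040, 0, -1/362880, …
Sym-product of L_f,L_g gives L₀ (≤ ord 2).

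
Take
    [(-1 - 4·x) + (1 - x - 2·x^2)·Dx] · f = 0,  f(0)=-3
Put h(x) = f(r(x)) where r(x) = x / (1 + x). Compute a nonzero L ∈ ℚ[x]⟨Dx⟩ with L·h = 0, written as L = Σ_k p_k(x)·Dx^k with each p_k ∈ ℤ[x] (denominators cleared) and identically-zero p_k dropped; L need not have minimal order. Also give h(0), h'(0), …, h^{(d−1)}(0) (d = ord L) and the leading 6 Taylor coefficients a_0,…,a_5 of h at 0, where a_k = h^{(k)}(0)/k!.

f: a_k = -3, -3, -9, -15, -33, -63, …
Change of var in L_f (x↦r) gives L₀.
L = (1 + 5·x) + (-1 - 2·x + x^2 + 2·x^3)·Dx  (order 1).
h: a_k = -3, -3, -6, 0, -12, 12, …
ICs: h(0) = -3.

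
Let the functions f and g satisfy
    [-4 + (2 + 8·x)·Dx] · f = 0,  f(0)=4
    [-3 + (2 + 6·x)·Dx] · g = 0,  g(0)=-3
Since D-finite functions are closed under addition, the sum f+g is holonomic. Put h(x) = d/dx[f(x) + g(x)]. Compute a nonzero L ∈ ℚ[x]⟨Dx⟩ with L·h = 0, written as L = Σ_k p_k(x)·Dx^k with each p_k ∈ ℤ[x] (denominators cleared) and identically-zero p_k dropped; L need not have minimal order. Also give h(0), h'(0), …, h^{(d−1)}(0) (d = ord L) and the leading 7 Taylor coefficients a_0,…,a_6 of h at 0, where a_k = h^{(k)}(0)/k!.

f: a_k = 4, 8, -8, 16, -40, 112, -336, …
g: a_k = -3, -9/2, 27/8, -81/16, 1215/128, -5103/256, 45927/1024, …
f+g: L₀ = lclm(L_f,L_g), ord ≤ 1+1.
h=h₀': d/dx-closure on L₀ ⇒ L.
L = -18 + (-21 - 72·x)·Dx + (-2 - 14·x - 24·x^2)·Dx^2  (order 2).
h: a_k = 7/2, -37/4, 525/16, -3905/32, 117845/256, -894411/512, 13623225/2048, …
ICs: h(0) = 7/2, h′(0) = -37/4.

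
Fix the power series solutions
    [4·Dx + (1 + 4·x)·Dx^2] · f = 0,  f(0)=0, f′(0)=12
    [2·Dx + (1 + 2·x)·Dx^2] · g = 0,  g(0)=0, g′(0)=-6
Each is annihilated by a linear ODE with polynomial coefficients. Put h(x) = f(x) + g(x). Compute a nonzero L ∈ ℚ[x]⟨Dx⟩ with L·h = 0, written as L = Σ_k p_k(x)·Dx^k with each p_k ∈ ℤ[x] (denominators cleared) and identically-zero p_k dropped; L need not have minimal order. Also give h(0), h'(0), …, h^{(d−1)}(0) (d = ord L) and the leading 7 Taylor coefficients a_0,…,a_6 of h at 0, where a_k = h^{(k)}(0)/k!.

L = 16·Dx + (12 + 32·x)·Dx^2 + (1 + 6·x + 8·x^2)·Dx^3  (order 3).
h: a_k = 0, 6, -18, 56, -180, 2976/5, -2016, …
ICs: h(0) = 0, h′(0) = 6, h′′(0) = -36.

f: a_k = 0, 12, -24, 64, -192, 3072/5, -2048, …
g: a_k = 0, -6, 6, -8, 12, -96/5, 32, …
h₀=f+g: left-lcm gives L₀, ord ≤ 4.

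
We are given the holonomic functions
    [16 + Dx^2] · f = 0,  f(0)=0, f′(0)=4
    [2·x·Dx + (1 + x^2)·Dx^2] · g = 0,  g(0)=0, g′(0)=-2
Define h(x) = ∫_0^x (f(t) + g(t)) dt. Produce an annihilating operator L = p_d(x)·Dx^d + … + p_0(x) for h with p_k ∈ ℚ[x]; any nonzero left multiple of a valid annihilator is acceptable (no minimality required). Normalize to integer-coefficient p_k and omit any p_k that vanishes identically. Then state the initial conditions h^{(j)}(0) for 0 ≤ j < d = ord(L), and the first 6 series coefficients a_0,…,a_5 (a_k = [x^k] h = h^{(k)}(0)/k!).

f: a_k = 0, 4, 0, -32/3, 0, 128/15, …
g: a_k = 0, -2, 0, 2/3, 0, -2/5, …
Sum ⇒ L₀ = lclm(L_f,L_g) in ℚ(x)⟨Dx⟩.
h=∫₀ˣh₀: take L = L₀·Dx.
L = (64·x + 704·x^3 + 256·x^5)·Dx^2 + (112 + 416·x^2 + 432·x^4 + 128·x^6)·Dx^3 + (4·x + 44·x^3 + 16·x^5)·Dx^4 + (7 + 26·x^2 + 27·x^4 + 8·x^6)·Dx^5  (order 5).
h: a_k = 0, 0, 1, 0, -5/2, 0, …
ICs: h(0) = 0, h′(0) = 0, h′′(0) = 2, h′′′(0) = 0, h′′′′(0) = -60.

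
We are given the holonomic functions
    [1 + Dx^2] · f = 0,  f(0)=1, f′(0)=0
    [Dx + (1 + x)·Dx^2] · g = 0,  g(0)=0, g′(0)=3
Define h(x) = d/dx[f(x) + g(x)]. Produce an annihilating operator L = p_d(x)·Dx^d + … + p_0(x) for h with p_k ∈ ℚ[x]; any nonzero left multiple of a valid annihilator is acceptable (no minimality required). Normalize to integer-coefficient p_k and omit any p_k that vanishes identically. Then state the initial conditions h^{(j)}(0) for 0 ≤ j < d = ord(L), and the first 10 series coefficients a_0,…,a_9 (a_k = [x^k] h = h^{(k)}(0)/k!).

L = (7 + 2·x + x^2) + (3 + 5·x + 3·x^2 + x^3)·Dx + (7 + 2·x + x^2)·Dx^2 + (3 + 5·x + 3·x^2 + x^3)·Dx^3  (order 3).
h: a_k = 3, -4, 3, -17/6, 3, -361/120, 3, -15119/5040, 3, -1088641/362880, …
ICs: h(0) = 3, h′(0) = -4, h′′(0) = 6.

f: a_k = 1, 0, -1/2, 0, 1/24, 0, -1/720, 0, 1/40320, 0, …
g: a_k = 0, 3, -3/2, 1, -3/4, 3/5, -1/2, 3/7, -3/8, 1/3, …
f+g: L₀ = lclm(L_f,L_g), ord ≤ 2+2.
h₀' ⇒ L via d/dx closure of L₀.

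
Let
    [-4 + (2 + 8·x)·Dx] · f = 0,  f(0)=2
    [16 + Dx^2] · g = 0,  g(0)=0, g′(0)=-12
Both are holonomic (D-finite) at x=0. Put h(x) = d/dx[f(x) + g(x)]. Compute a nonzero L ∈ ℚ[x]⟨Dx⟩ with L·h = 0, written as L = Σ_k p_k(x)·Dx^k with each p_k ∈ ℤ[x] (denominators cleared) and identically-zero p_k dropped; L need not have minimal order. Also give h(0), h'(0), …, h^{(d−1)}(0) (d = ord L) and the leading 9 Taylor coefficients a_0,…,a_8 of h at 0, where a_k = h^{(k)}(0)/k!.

L = (-608 - 1024·x - 2048·x^2) + (-112 - 960·x - 3072·x^2 - 4096·x^3)·Dx + (-38 - 64·x - 128·x^2)·Dx^2 + (-7 - 60·x - 192·x^2 - 256·x^3)·Dx^3  (order 3).
h: a_k = -8, -8, 120, -80, 152, -1008, 56464/15, -13728, 5403352/105, …
ICs: h(0) = -8, h′(0) = -8, h′′(0) = 240.

f: a_k = 2, 4, -4, 8, -20, 56, -168, 528, -1716, …
g: a_k = 0, -12, 0, 32, 0, -128/5, 0, 1024/105, 0, …
Weyl lclm of L_f,L_g ⇒ L₀ (ord ≤ 3).
Differentiate: ansatz ord ≤ ord L₀ ⇒ L.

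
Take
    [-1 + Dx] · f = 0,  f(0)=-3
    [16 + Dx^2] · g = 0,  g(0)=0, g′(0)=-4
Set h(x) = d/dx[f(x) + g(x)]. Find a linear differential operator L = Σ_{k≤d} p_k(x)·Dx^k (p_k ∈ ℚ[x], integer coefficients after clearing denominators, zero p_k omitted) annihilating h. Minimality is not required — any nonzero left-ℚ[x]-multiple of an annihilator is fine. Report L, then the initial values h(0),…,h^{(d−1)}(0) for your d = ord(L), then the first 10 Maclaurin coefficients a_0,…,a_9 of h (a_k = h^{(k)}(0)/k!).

L = 16 - 16·Dx + Dx^2 - Dx^3  (order 3).
h: a_k = -7, -3, 61/2, -1/2, -1027/24, -1/40, 16381/720, -1/1680, -262147/40320, -1/120960, …
ICs: h(0) = -7, h′(0) = -3, h′′(0) = 61.

f: a_k = -3, -3, -3/2, -1/2, -1/8, -1/40, -1/240, -1/1680, -1/13440, -1/120960, …
g: a_k = 0, -4, 0, 32/3, 0, -128/15, 0, 1024/315, 0, -2048/2835, …
L₀ := lclm(L_f,L_g); ord L₀ ≤ 1+2.
Derive L from L₀ (diff closure).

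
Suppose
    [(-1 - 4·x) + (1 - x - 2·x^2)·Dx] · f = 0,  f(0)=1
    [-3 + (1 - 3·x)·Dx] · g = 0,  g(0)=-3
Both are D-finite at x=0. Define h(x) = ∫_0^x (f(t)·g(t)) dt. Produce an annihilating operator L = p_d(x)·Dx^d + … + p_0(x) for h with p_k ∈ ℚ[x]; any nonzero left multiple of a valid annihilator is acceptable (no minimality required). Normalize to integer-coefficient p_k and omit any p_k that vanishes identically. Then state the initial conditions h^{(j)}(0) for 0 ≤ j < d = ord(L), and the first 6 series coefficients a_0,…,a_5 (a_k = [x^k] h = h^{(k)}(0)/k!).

f: a_k = 1, 1, 3, 5, 11, 21, …
g: a_k = -3, -9, -27, -81, -243, -729, …
Product ⇒ symmetric product L₀, ord ≤ 1.
Integrate: L := L₀·Dx.
L = (-4 + 2·x + 18·x^2)·Dx + (1 - 4·x + x^2 + 6·x^3)·Dx^2  (order 2).
h: a_k = 0, -3, -6, -15, -75/2, -483/5, …
ICs: h(0) = 0, h′(0) = -3.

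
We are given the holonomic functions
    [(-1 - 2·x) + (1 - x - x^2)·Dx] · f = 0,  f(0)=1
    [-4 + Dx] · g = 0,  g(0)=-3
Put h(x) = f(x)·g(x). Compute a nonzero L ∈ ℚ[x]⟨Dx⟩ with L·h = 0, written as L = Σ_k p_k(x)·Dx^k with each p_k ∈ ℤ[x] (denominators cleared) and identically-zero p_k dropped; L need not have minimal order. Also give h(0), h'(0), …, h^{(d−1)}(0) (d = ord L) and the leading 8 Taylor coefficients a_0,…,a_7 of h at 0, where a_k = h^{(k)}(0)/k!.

f: a_k = 1, 1, 2, 3, 5, 8, 13, 21, …
g: a_k = -3, -12, -24, -32, -32, -128/5, -256/15, -1024/105, …
Product ⇒ symmetric product L₀, ord ≤ 1.
L = (5 - 2·x - 4·x^2) + (-1 + x + x^2)·Dx  (order 1).
h: a_k = -3, -15, -42, -89, -163, -1388/5, -1373/3, -78227/105, …
ICs: h(0) = -3.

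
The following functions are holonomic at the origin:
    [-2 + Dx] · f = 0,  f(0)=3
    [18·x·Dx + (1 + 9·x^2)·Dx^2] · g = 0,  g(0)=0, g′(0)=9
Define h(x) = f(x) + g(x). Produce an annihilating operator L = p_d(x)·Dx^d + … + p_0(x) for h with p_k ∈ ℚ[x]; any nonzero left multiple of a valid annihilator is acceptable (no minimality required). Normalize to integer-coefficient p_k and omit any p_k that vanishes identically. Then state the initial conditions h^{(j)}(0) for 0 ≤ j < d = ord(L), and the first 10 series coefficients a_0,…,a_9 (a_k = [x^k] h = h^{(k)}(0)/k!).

f: a_k = 3, 6, 6, 4, 2, 4/5, 4/15, 8/105, 2/105, 4/945, …
g: a_k = 0, 9, 0, -27, 0, 729/5, 0, -6561/7, 0, 6561, …
Weyl lclm of L_f,L_g ⇒ L₀ (ord ≤ 3).
L = (18 - 36·x - 486·x^2 - 324·x^3)·Dx + (-11 + 207·x^2 - 162·x^4)·Dx^2 + (1 + 9·x + 18·x^2 + 81·x^3 + 81·x^4)·Dx^3  (order 3).
h: a_k = 3, 15, 6, -23, 2, 733/5, 4/15, -98407/105, 2/105, 6200149/945, …
ICs: h(0) = 3, h′(0) = 15, h′′(0) = 12.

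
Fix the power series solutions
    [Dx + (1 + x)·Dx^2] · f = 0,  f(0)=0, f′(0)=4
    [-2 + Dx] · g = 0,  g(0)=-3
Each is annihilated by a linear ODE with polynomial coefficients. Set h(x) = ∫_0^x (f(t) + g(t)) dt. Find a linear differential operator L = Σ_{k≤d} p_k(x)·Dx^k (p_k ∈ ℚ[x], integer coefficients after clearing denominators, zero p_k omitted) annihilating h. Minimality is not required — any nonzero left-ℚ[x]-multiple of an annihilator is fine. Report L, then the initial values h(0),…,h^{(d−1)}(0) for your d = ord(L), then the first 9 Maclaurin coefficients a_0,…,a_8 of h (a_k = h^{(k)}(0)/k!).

f: a_k = 0, 4, -2, 4/3, -1, 4/5, -2/3, 4/7, -1/2, …
g: a_k = -3, -6, -6, -4, -2, -4/5, -4/15, -8/105, -2/105, …
Sum ⇒ L₀ = lclm(L_f,L_g) in ℚ(x)⟨Dx⟩.
h=∫₀ˣh₀: take L = L₀·Dx.
L = (-8 - 4·x)·Dx^2 + (-2 - 8·x - 4·x^2)·Dx^3 + (3 + 5·x + 2·x^2)·Dx^4  (order 4).
h: a_k = 0, -3, -1, -8/3, -2/3, -3/5, 0, -2/15, 13/210, …
ICs: h(0) = 0, h′(0) = -3, h′′(0) = -2, h′′′(0) = -16.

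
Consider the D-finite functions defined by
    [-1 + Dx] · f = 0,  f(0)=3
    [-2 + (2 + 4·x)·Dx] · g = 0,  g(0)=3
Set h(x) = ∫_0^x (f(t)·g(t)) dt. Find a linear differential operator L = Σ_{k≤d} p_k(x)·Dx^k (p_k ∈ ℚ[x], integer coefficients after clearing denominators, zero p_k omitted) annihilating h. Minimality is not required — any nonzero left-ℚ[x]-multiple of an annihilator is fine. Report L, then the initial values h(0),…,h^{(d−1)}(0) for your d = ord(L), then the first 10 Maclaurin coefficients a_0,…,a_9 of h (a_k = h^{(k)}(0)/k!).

L = (-2 - 2·x)·Dx + (1 + 2·x)·Dx^2  (order 2).
h: a_k = 0, 9, 9, 3, 3/2, -3/10, 7/10, -61/70, 347/280, -4591/2520, …
ICs: h(0) = 0, h′(0) = 9.

f: a_k = 3, 3, 3/2, 1/2, 1/8, 1/40, 1/240, 1/1680, 1/13440, 1/120960, …
g: a_k = 3, 3, -3/2, 3/2, -15/8, 21/8, -63/16, 99/16, -1287/128, 2145/128, …
Sym-product of L_f,L_g gives L₀ (≤ ord 1).
h=∫₀ˣh₀: take L = L₀·Dx.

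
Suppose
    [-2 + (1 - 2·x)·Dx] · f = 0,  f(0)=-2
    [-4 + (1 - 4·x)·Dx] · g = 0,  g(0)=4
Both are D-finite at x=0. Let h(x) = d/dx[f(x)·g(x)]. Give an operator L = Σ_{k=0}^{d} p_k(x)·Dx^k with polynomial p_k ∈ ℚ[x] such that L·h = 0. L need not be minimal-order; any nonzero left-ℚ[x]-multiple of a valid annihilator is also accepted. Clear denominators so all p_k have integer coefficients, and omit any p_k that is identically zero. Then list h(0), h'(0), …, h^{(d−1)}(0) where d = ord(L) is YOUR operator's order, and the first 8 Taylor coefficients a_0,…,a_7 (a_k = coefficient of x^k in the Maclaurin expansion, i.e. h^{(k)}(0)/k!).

L = (28 - 144·x + 192·x^2) + (-3 + 26·x - 72·x^2 + 64·x^3)·Dx  (order 1).
h: a_k = -48, -448, -2880, -15872, -80640, -390144, -1827840, -8372224, …
ICs: h(0) = -48.

f: a_k = -2, -4, -8, -16, -32, -64, -128, -256, …
g: a_k = 4, 16, 64, 256, 1024, 4096, 16384, 65536, …
Product ⇒ symmetric product L₀, ord ≤ 1.
Differentiate: ansatz ord ≤ ord L₀ ⇒ L.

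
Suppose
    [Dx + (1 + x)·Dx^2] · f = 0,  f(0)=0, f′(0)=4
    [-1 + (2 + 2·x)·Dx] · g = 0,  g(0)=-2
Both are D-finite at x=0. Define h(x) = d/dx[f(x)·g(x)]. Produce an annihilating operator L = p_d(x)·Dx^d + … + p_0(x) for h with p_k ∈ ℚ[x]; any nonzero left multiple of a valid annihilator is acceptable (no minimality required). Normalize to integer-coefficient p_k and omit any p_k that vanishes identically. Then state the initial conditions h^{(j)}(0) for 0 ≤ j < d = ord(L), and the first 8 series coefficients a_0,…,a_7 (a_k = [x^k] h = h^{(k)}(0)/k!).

L = 1 + (8 + 8·x)·Dx + (4 + 8·x + 4·x^2)·Dx^2  (order 2).
h: a_k = -8, 0, 1, -4/3, 71/48, -31/20, 3043/1920, -2689/1680, …
ICs: h(0) = -8, h′(0) = 0.

f: a_k = 0, 4, -2, 4/3, -1, 4/5, -2/3, 4/7, …
g: a_k = -2, -1, 1/4, -1/8, 5/64, -7/128, 21/512, -33/1024, …
f·g: L₀ = L_f ⊗_s L_g, ord ≤ 2·1.
Differentiate: ansatz ord ≤ ord L₀ ⇒ L.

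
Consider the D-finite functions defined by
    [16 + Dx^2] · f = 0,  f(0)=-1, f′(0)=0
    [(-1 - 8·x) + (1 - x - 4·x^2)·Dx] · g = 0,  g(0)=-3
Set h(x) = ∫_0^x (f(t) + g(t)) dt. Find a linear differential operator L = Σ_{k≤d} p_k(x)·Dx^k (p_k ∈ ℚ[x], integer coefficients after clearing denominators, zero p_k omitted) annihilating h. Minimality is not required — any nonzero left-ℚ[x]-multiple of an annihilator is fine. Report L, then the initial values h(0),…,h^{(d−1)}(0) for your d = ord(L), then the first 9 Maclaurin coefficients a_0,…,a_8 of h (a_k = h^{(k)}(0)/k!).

f: a_k = -1, 0, 8, 0, -32/3, 0, 256/45, 0, -512/315, …
g: a_k = -3, -3, -15, -27, -87, -195, -543, -1323, -3495, …
Sum ⇒ L₀ = lclm(L_f,L_g) in ℚ(x)⟨Dx⟩.
h=∫h₀ ⇒ L = L₀·Dx.
L = (-560 - 4608·x - 1664·x^2 - 6144·x^3 - 10240·x^4 - 16384·x^5)·Dx + (208 - 272·x - 896·x^2 + 1408·x^3 + 1536·x^4 - 6144·x^5 - 8192·x^6)·Dx^2 + (-35 - 288·x - 104·x^2 - 384·x^3 - 640·x^4 - 1024·x^5)·Dx^3 + (13 - 17·x - 56·x^2 + 88·x^3 + 96·x^4 - 384·x^5 - 512·x^6)·Dx^4  (order 4).
h: a_k = 0, -4, -3/2, -7/3, -27/4, -293/15, -65/2, -24179/315, -1323/8, …
ICs: h(0) = 0, h′(0) = -4, h′′(0) = -3, h′′′(0) = -14.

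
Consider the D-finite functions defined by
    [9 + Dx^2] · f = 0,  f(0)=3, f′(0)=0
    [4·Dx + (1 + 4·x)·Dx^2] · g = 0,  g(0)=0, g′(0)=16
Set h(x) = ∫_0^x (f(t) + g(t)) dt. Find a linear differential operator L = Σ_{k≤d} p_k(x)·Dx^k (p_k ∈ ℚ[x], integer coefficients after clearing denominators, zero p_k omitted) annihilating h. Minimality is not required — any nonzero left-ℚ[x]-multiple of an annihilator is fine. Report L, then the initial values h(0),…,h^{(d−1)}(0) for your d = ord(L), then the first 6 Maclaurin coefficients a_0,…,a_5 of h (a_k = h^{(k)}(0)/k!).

L = (3780 + 2592·x + 5184·x^2)·Dx^2 + (369 + 2124·x + 3888·x^2 + 5184·x^3)·Dx^3 + (420 + 288·x + 576·x^2)·Dx^4 + (41 + 236·x + 432·x^2 + 576·x^3)·Dx^5  (order 5).
h: a_k = 0, 3, 8, -91/6, 64/3, -1967/40, …
ICs: h(0) = 0, h′(0) = 3, h′′(0) = 16, h′′′(0) = -91, h′′′′(0) = 512.

f: a_k = 3, 0, -27/2, 0, 81/8, 0, …
g: a_k = 0, 16, -32, 256/3, -256, 4096/5, …
Sum ⇒ L₀ = lclm(L_f,L_g) in ℚ(x)⟨Dx⟩.
h=∫h₀ ⇒ L = L₀·Dx.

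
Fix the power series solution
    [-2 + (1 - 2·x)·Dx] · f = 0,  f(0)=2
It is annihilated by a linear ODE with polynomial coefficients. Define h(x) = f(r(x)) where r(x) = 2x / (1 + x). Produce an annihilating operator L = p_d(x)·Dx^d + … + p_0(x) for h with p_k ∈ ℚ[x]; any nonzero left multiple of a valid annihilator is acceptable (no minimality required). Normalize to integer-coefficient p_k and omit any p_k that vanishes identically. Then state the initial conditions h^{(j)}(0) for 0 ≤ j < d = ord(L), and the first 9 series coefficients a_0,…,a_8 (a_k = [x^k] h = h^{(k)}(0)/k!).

f: a_k = 2, 4, 8, 16, 32, 64, 128, 256, 512, …
h₀=f(r): pull back L_f along r ⇒ L₀.
L = 4 + (-1 + 2·x + 3·x^2)·Dx  (order 1).
h: a_k = 2, 8, 24, 72, 216, 648, 1944, 5832, 17496, …
ICs: h(0) = 2.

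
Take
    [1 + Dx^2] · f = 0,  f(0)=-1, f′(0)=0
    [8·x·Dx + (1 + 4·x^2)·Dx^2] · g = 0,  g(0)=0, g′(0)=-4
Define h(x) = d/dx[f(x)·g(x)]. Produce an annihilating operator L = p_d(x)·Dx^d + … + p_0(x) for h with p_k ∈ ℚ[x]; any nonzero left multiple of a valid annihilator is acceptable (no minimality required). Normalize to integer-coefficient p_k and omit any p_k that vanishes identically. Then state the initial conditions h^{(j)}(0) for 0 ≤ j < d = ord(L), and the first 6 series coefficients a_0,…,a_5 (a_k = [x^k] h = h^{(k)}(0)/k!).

L = (3893 + 34584·x^2 + 286832·x^4 + 57600·x^6 + 768·x^8 - 10240·x^10 + 4096·x^12) + (2192·x + 44864·x^3 + 156160·x^5 + 51200·x^7 + 20480·x^9 + 16384·x^11)·Dx + (3978 + 36208·x^2 + 296160·x^4 + 76288·x^6 + 9728·x^8 - 4096·x^10 + 8192·x^12)·Dx^2 + (2192·x + 44864·x^3 + 156160·x^5 + 51200·x^7 + 20480·x^9 + 16384·x^11)·Dx^3 + (85 + 1624·x^2 + 9328·x^4 + 18688·x^6 + 8960·x^8 + 6144·x^10 + 4096·x^12)·Dx^4  (order 4).
h: a_k = 4, 0, -22, 0, 469/6, 0, …
ICs: h(0) = 4, h′(0) = 0, h′′(0) = -44, h′′′(0) = 0.

f: a_k = -1, 0, 1/2, 0, -1/24, 0, …
g: a_k = 0, -4, 0, 16/3, 0, -64/5, …
f·g: L₀ = L_f ⊗_s L_g, ord ≤ 2·2.
Differentiate: ansatz ord ≤ ord L₀ ⇒ L.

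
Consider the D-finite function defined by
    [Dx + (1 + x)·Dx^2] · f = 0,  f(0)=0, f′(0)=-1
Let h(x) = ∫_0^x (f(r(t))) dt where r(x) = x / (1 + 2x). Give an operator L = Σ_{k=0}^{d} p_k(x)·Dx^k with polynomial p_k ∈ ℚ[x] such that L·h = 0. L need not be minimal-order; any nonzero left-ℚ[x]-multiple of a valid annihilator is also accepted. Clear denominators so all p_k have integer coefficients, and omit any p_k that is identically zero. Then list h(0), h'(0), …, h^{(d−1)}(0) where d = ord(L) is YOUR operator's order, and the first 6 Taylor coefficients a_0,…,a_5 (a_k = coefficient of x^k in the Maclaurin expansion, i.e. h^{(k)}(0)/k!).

f: a_k = 0, -1, 1/2, -1/3, 1/4, -1/5, …
Change of var in L_f (x↦r) gives L₀.
Integrate: L := L₀·Dx.
L = (5 + 12·x)·Dx^2 + (1 + 5·x + 6·x^2)·Dx^3  (order 3).
h: a_k = 0, 0, -1/2, 5/6, -19/12, 13/4, …
ICs: h(0) = 0, h′(0) = 0, h′′(0) = -1.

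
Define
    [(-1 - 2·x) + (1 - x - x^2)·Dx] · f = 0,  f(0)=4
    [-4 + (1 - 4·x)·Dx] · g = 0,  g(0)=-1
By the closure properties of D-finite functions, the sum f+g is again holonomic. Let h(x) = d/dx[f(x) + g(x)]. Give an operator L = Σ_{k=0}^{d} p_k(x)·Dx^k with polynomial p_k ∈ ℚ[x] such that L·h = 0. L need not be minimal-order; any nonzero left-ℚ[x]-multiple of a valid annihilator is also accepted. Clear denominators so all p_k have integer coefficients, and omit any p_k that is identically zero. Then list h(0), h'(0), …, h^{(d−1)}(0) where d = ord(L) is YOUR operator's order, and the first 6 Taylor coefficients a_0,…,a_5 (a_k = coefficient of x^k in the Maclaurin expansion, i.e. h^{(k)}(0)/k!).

L = (120 + 192·x + 432·x^2 - 96·x^3 + 96·x^4) + (-39 - 48·x + 210·x^2 + 252·x^3 - 48·x^4 + 96·x^5)·Dx + (2 - x - 42·x^2 + 54·x^3 + 7·x^4 + 16·x^6)·Dx^2  (order 2).
h: a_k = 0, -16, -156, -944, -4960, -24264, …
ICs: h(0) = 0, h′(0) = -16.

f: a_k = 4, 4, 8, 12, 20, 32, …
g: a_k = -1, -4, -16, -64, -256, -1024, …
L₀ := lclm(L_f,L_g); ord L₀ ≤ 1+1.
h=h₀': d/dx-closure on L₀ ⇒ L.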